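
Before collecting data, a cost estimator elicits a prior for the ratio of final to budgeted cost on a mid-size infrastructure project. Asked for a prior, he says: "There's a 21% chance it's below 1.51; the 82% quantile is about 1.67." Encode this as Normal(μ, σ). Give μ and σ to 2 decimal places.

μ = 1.58, σ = 0.09

For Normal(μ,σ), the p-quantile is μ + z_p·σ. Here z_{0.21} = -0.8064, z_{0.82} = 0.9154.
So 1.51 = μ − 0.8064σ and 1.67 = μ + 0.9154σ.
Subtracting: σ = (1.67 − 1.51)/(0.9154 − (-0.8064)) = 0.09.
Then μ = 1.51 − (-0.8064)·0.09 = 1.58.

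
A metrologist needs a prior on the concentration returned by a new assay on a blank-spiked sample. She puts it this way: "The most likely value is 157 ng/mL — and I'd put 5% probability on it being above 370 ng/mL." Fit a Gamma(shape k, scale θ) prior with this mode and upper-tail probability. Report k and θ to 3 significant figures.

Gamma(k,θ) with k>1 has mode (k−1)θ, so θ = 157/(k−1).
Need P(X < 370) = 0.95 with θ tied to k this way. Start at k = 2, θ = 157: P(X<370) ≈ 0.682.
Too low — raise k to concentrate. Iterating converges to k ≈ 4.72.
Then θ = 157/(4.72−1) ≈ 42.2.

k ≈ 4.72, θ ≈ 42.2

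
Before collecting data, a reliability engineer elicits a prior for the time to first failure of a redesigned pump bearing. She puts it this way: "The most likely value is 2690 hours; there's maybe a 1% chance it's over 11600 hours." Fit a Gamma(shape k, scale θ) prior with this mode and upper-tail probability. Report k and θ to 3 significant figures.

Gamma(k,θ) with k>1 has mode (k−1)θ, so θ = 2690/(k−1).
Need P(X < 11600) = 0.99 with θ tied to k this way. Start at k = 2, θ = 2690: P(X<11600) ≈ 0.929.
Too low — raise k to concentrate. Iterating converges to k ≈ 2.92.
Then θ = 2690/(2.92−1) ≈ 1400.

k ≈ 2.92, θ ≈ 1400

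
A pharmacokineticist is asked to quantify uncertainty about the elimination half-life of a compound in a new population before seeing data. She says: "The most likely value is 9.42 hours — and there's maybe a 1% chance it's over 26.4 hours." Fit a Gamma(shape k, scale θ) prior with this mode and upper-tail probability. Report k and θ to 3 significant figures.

Gamma(k,θ) with k>1 has mode (k−1)θ, so θ = 9.42/(k−1).
Need P(X < 26.4) = 0.99 with θ tied to k this way. Start at k = 2, θ = 9.42: P(X<26.4) ≈ 0.769.
Too low — raise k to concentrate. Iterating converges to k ≈ 5.31.
Then θ = 9.42/(5.31−1) ≈ 2.19.

k ≈ 5.31, θ ≈ 2.19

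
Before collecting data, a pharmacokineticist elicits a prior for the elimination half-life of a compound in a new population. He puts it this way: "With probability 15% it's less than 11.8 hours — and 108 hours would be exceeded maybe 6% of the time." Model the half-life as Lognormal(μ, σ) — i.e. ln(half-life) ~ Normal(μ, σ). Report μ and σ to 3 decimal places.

If T ~ Lognormal(μ,σ) then ln T ~ Normal(μ,σ), so the p-quantile of ln T is μ + z_p·σ.
ln(11.8) = 2.468 and ln(108) = 4.682; z_{0.15} = -1.036, z_{0.94} = 1.555.
σ = (4.682 − 2.468)/(1.555 − (-1.036)) = 0.854.
μ = 2.468 − (-1.036)·0.854 = 3.354.

μ ≈ 3.354, σ ≈ 0.854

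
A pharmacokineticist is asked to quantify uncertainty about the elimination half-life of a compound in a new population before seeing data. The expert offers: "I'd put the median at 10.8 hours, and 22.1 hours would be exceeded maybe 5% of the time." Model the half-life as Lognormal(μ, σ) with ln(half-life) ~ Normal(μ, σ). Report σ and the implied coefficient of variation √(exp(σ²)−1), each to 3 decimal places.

σ ≈ 0.435, CV ≈ 0.457

If T ~ Lognormal(μ,σ) then ln T ~ Normal(μ,σ), so the p-quantile of ln T is μ + z_p·σ.
ln(10.8) = 2.38 and ln(22.1) = 3.096; z_{0.5} = 0, z_{0.95} = 1.645.
σ = (3.096 − 2.38)/(1.645 − (0)) = 0.435.
μ = 2.38 − (0)·0.435 = 2.380.
CV = √(exp(σ²)−1) = √(exp(0.1895)−1) = 0.457.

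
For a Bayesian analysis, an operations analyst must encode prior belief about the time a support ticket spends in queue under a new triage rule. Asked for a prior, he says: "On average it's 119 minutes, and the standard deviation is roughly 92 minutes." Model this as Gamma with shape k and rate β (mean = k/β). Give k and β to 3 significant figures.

k ≈ 1.67, β ≈ 0.0141

For Gamma(k, rate β): mean = k/β, variance = k/β², so CV = 1/√k.
CV = SD/mean = 92/119 = 0.7731, hence k = 1/CV² = 1.67.
Then β = k/mean = 1.67/119 = 0.0141.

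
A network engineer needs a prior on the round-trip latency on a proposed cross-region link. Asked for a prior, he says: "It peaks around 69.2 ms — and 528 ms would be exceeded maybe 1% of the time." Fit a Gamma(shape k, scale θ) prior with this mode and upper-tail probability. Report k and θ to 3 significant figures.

Gamma(k,θ) with k>1 has mode (k−1)θ, so θ = 69.2/(k−1).
Need P(X < 528) = 0.99 with θ tied to k this way. Start at k = 2, θ = 69.2: P(X<528) ≈ 0.996.
Too high — lower k to spread out. Iterating converges to k ≈ 1.83.
Then θ = 69.2/(1.83−1) ≈ 83.6.

k ≈ 1.83, θ ≈ 83.6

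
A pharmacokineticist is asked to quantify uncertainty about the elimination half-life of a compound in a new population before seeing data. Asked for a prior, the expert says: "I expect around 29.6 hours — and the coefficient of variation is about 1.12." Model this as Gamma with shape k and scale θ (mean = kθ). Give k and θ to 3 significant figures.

k ≈ 0.797, θ ≈ 37.1

For Gamma(k, scale θ): mean = kθ, variance = kθ², so CV = 1/√k.
CV = 1.12, hence k = 1/CV² = 0.797.
Then θ = mean/k = 29.6/0.797 = 37.1.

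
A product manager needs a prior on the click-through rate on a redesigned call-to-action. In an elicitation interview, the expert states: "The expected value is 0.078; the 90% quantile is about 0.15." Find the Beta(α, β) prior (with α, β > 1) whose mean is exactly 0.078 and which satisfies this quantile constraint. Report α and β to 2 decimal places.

α ≈ 1.94, β ≈ 22.90

With mean 0.078 fixed, write α = 0.078s, β = 0.922s where s = α+β.
Need P(θ < 0.15) = 0.9 under Beta(0.078s, 0.922s). Normal approximation: (q−m)/√(m(1−m)/s) ≈ z_{0.9} = 1.28, so s ≈ 0.078·0.922·(1.28)²/(0.15−0.078)² = 22.8.
At s = 22.8: P(θ<0.15) ≈ 0.893. Adjusting to match 0.9 gives s ≈ 24.84.
So α = 0.078·24.84 ≈ 1.94, β = 0.922·24.84 ≈ 22.90.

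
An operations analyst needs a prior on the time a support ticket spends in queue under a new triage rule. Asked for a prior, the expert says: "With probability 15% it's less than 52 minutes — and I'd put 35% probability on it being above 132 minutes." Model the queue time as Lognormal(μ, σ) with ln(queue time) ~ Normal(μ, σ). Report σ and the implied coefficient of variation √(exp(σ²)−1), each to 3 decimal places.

If T ~ Lognormal(μ,σ) then ln T ~ Normal(μ,σ), so the p-quantile of ln T is μ + z_p·σ.
ln(52) = 3.951 and ln(132) = 4.883; z_{0.15} = -1.036, z_{0.65} = 0.3853.
σ = (4.883 − 3.951)/(0.3853 − (-1.036)) = 0.655.
μ = 3.951 − (-1.036)·0.655 = 4.630.
CV = √(exp(σ²)−1) = √(exp(0.4293)−1) = 0.732.

σ ≈ 0.655, CV ≈ 0.732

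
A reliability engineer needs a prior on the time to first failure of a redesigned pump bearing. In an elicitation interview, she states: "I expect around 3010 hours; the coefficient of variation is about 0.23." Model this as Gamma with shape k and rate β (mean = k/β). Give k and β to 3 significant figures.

k ≈ 18.9, β ≈ 0.00628

For Gamma(k, rate β): mean = k/β, variance = k/β², so CV = 1/√k.
CV = 0.23, hence k = 1/CV² = 18.9.
Then β = k/mean = 18.9/3010 = 0.00628.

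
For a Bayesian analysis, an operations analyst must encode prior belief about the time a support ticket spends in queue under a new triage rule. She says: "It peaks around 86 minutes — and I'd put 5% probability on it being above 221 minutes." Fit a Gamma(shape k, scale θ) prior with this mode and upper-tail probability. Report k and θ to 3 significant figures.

k ≈ 4.04, θ ≈ 28.3

Gamma(k,θ) with k>1 has mode (k−1)θ, so θ = 86/(k−1).
Need P(X < 221) = 0.95 with θ tied to k this way. Start at k = 2, θ = 86: P(X<221) ≈ 0.727.
Too low — raise k to concentrate. Iterating converges to k ≈ 4.04.
Then θ = 86/(4.04−1) ≈ 28.3.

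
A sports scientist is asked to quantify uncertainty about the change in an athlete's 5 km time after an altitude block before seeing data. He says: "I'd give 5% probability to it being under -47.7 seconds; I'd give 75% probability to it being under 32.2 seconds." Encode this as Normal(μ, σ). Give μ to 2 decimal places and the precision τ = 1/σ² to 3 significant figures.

μ = 8.96, τ = 0.000843

For Normal(μ,σ), the p-quantile is μ + z_p·σ. Here z_{0.05} = -1.645, z_{0.75} = 0.6745.
So -47.7 = μ − 1.645σ and 32.2 = μ + 0.6745σ.
Subtracting: σ = (32.2 − -47.7)/(0.6745 − (-1.645)) = 34.45.
Then μ = -47.7 − (-1.645)·34.45 = 8.96.
Precision τ = 1/σ² = 1/34.45² = 0.000843.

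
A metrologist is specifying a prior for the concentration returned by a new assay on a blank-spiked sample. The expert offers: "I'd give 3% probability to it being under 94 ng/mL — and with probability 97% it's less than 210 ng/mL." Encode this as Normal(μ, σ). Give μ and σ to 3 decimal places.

The p-quantile of Normal(μ,σ) is μ + z_p·σ, with z_{0.03} = -1.881 and z_{0.97} = 1.881.
Eliminate σ: μ = (z₂·x₁ − z₁·x₂)/(z₂ − z₁) = (1.881·94 − (-1.881)·210)/3.762 = 152.000.
Then σ = (x₂ − x₁)/(z₂ − z₁) = (210 − 94)/3.762 = 30.838.

μ = 152.000, σ = 30.838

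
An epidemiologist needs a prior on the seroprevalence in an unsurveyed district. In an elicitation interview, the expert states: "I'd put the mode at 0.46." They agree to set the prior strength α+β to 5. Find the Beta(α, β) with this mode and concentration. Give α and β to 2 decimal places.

α = 2.38, β = 2.62

For α,β > 1 the Beta mode is (α−1)/(α+β−2). With α+β = 5, the mode is (α−1)/3.
Set (α−1)/3 = 0.46 → α = 1 + 0.46·3 = 2.38.
β = 5 − α = 2.62.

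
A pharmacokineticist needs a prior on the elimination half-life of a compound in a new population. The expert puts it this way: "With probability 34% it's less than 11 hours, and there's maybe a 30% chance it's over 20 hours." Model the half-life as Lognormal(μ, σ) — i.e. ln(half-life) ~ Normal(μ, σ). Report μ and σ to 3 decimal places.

μ ≈ 2.661, σ ≈ 0.638

If T ~ Lognormal(μ,σ) then ln T ~ Normal(μ,σ), so the p-quantile of ln T is μ + z_p·σ.
ln(11) = 2.398 and ln(20) = 2.996; z_{0.34} = -0.4125, z_{0.7} = 0.5244.
σ = (2.996 − 2.398)/(0.5244 − (-0.4125)) = 0.638.
μ = 2.398 − (-0.4125)·0.638 = 2.661.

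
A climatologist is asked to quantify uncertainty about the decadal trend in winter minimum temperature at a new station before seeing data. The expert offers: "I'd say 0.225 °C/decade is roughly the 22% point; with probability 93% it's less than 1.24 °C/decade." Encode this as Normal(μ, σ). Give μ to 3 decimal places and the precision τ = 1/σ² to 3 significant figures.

μ = 0.574, τ = 4.91

For Normal(μ,σ), the p-quantile is μ + z_p·σ. Here z_{0.22} = -0.7722, z_{0.93} = 1.476.
So 0.225 = μ − 0.7722σ and 1.24 = μ + 1.476σ.
Subtracting: σ = (1.24 − 0.225)/(1.476 − (-0.7722)) = 0.452.
Then μ = 0.225 − (-0.7722)·0.452 = 0.574.
Precision τ = 1/σ² = 1/0.4515² = 4.91.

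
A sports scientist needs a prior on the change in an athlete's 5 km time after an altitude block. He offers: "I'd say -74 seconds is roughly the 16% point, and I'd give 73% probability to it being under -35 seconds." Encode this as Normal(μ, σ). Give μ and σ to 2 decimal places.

μ = -49.87, σ = 24.26

For Normal(μ,σ), the p-quantile is μ + z_p·σ. Here z_{0.16} = -0.9945, z_{0.73} = 0.6128.
So -74 = μ − 0.9945σ and -35 = μ + 0.6128σ.
Subtracting: σ = (-35 − -74)/(0.6128 − (-0.9945)) = 24.26.
Then μ = -74 − (-0.9945)·24.26 = -49.87.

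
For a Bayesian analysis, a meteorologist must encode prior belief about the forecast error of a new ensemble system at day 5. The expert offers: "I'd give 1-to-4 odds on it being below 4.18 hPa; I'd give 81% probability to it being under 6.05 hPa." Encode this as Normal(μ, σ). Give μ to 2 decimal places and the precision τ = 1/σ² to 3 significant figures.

μ = 5.10, τ = 0.846

The p-quantile of Normal(μ,σ) is μ + z_p·σ, with z_{0.2} = -0.8416 and z_{0.81} = 0.8779.
Eliminate σ: μ = (z₂·x₁ − z₁·x₂)/(z₂ − z₁) = (0.8779·4.18 − (-0.8416)·6.05)/1.72 = 5.10.
Then σ = (x₂ − x₁)/(z₂ − z₁) = (6.05 − 4.18)/1.72 = 1.09.
Precision τ = 1/σ² = 1/1.088² = 0.846.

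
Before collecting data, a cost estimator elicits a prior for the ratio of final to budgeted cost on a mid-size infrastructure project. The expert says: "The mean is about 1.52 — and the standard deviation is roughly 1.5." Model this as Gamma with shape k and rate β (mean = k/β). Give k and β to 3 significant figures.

For Gamma(k, rate β): mean = k/β, variance = k/β², so CV = 1/√k.
CV = SD/mean = 1.5/1.52 = 0.9868, hence k = 1/CV² = 1.03.
Then β = k/mean = 1.03/1.52 = 0.676.

k ≈ 1.03, β ≈ 0.676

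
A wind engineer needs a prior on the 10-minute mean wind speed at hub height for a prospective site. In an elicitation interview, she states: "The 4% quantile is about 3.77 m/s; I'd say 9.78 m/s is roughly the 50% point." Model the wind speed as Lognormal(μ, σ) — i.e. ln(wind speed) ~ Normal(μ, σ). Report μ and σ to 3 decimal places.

If T ~ Lognormal(μ,σ) then ln T ~ Normal(μ,σ), so the p-quantile of ln T is μ + z_p·σ.
ln(3.77) = 1.327 and ln(9.78) = 2.28; z_{0.04} = -1.751, z_{0.5} = 0.
σ = (2.28 − 1.327)/(0 − (-1.751)) = 0.545.
μ = 1.327 − (-1.751)·0.545 = 2.280.

μ ≈ 2.280, σ ≈ 0.545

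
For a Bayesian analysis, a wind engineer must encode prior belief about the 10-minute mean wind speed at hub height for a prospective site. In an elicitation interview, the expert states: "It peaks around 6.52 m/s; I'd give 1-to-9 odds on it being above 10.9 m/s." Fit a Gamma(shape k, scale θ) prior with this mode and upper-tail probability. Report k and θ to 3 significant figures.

k ≈ 8.15, θ ≈ 0.911

Gamma(k,θ) with k>1 has mode (k−1)θ, so θ = 6.52/(k−1).
Need P(X < 10.9) = 0.9 with θ tied to k this way. Start at k = 2, θ = 6.52: P(X<10.9) ≈ 0.498.
Too low — raise k to concentrate. Iterating converges to k ≈ 8.15.
Then θ = 6.52/(8.15−1) ≈ 0.911.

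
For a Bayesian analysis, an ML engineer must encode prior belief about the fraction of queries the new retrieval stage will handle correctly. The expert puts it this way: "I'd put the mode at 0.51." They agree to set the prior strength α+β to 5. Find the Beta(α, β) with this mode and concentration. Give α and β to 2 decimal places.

α = 2.53, β = 2.47

For α,β > 1 the Beta mode is (α−1)/(α+β−2). With α+β = 5, the mode is (α−1)/3.
Set (α−1)/3 = 0.51 → α = 1 + 0.51·3 = 2.53.
β = 5 − α = 2.47.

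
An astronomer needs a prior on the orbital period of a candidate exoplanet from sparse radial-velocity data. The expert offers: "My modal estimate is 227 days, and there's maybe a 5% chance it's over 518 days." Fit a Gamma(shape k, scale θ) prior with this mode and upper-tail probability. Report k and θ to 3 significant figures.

Gamma(k,θ) with k>1 has mode (k−1)θ, so θ = 227/(k−1).
Need P(X < 518) = 0.95 with θ tied to k this way. Start at k = 2, θ = 227: P(X<518) ≈ 0.665.
Too low — raise k to concentrate. Iterating converges to k ≈ 5.03.
Then θ = 227/(5.03−1) ≈ 56.3.

k ≈ 5.03, θ ≈ 56.3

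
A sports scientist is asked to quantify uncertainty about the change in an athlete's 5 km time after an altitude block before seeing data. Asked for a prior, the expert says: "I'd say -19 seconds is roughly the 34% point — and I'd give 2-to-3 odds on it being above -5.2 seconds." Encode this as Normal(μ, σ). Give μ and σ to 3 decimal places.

The p-quantile of Normal(μ,σ) is μ + z_p·σ, with z_{0.34} = -0.4125 and z_{0.6} = 0.2533.
Eliminate σ: μ = (z₂·x₁ − z₁·x₂)/(z₂ − z₁) = (0.2533·-19 − (-0.4125)·-5.2)/0.6658 = -10.451.
Then σ = (x₂ − x₁)/(z₂ − z₁) = (-5.2 − -19)/0.6658 = 20.727.

μ = -10.451, σ = 20.727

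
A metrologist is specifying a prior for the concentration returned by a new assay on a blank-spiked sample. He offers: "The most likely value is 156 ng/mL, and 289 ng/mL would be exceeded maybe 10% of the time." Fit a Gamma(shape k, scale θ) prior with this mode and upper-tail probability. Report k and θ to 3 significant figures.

k ≈ 6.02, θ ≈ 31.1

Gamma(k,θ) with k>1 has mode (k−1)θ, so θ = 156/(k−1).
Need P(X < 289) = 0.9 with θ tied to k this way. Start at k = 2, θ = 156: P(X<289) ≈ 0.553.
Too low — raise k to concentrate. Iterating converges to k ≈ 6.02.
Then θ = 156/(6.02−1) ≈ 31.1.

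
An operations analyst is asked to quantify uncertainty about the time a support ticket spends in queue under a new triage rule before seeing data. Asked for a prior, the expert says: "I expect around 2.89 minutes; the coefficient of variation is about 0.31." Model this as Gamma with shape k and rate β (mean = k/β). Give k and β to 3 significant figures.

k ≈ 10.4, β ≈ 3.6

For Gamma(k, rate β): mean = k/β, variance = k/β², so CV = 1/√k.
CV = 0.31, hence k = 1/CV² = 10.4.
Then β = k/mean = 10.4/2.89 = 3.6.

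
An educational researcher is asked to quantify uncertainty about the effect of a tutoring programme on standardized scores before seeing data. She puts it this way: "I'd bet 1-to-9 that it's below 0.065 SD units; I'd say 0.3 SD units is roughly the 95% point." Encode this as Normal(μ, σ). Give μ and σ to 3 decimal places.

For Normal(μ,σ), the p-quantile is μ + z_p·σ. Here z_{0.1} = -1.282, z_{0.95} = 1.645.
So 0.065 = μ − 1.282σ and 0.3 = μ + 1.645σ.
Subtracting: σ = (0.3 − 0.065)/(1.645 − (-1.282)) = 0.080.
Then μ = 0.065 − (-1.282)·0.080 = 0.168.

μ = 0.168, σ = 0.080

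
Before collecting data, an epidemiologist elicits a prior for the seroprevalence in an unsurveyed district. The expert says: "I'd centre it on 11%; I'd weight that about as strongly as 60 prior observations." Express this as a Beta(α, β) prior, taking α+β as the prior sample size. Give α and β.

Under the effective-sample-size interpretation, Beta(α, β) has prior mean α/(α+β) and prior sample size α+β.
So α+β = 60 and α/(α+β) = 0.11, giving α = 0.11·60 = 6.6 and β = 60 − 6.6 = 53.4.

α = 6.6, β = 53.4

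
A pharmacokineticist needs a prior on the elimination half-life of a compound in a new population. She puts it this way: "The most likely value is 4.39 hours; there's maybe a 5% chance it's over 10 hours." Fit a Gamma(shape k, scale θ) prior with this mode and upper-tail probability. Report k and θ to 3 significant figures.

k ≈ 5.05, θ ≈ 1.08

Gamma(k,θ) with k>1 has mode (k−1)θ, so θ = 4.39/(k−1).
Need P(X < 10) = 0.95 with θ tied to k this way. Start at k = 2, θ = 4.39: P(X<10) ≈ 0.664.
Too low — raise k to concentrate. Iterating converges to k ≈ 5.05.
Then θ = 4.39/(5.05−1) ≈ 1.08.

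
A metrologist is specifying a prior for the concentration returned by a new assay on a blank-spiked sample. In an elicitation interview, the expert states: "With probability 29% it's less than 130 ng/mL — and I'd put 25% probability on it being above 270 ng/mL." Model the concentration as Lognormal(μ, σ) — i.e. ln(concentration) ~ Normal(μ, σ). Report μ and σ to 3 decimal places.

μ ≈ 5.197, σ ≈ 0.595

If T ~ Lognormal(μ,σ) then ln T ~ Normal(μ,σ), so the p-quantile of ln T is μ + z_p·σ.
ln(130) = 4.868 and ln(270) = 5.598; z_{0.29} = -0.5534, z_{0.75} = 0.6745.
σ = (5.598 − 4.868)/(0.6745 − (-0.5534)) = 0.595.
μ = 4.868 − (-0.5534)·0.595 = 5.197.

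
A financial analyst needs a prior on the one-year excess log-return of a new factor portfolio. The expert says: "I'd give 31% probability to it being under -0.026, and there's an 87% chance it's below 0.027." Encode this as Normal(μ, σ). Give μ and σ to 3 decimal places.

The p-quantile of Normal(μ,σ) is μ + z_p·σ, with z_{0.31} = -0.4959 and z_{0.87} = 1.126.
Eliminate σ: μ = (z₂·x₁ − z₁·x₂)/(z₂ − z₁) = (1.126·-0.026 − (-0.4959)·0.027)/1.622 = -0.010.
Then σ = (x₂ − x₁)/(z₂ − z₁) = (0.027 − -0.026)/1.622 = 0.033.

μ = -0.010, σ = 0.033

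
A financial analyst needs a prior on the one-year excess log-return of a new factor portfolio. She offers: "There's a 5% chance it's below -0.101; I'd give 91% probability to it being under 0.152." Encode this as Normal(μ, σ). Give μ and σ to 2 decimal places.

μ = 0.04, σ = 0.08

For Normal(μ,σ), the p-quantile is μ + z_p·σ. Here z_{0.05} = -1.645, z_{0.91} = 1.341.
So -0.101 = μ − 1.645σ and 0.152 = μ + 1.341σ.
Subtracting: σ = (0.152 − -0.101)/(1.341 − (-1.645)) = 0.08.
Then μ = -0.101 − (-1.645)·0.08 = 0.04.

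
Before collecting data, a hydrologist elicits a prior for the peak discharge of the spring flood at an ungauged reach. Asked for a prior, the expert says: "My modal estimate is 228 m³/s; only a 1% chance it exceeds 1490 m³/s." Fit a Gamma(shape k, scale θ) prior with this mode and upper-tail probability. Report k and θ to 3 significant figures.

Gamma(k,θ) with k>1 has mode (k−1)θ, so θ = 228/(k−1).
Need P(X < 1490) = 0.99 with θ tied to k this way. Start at k = 2, θ = 228: P(X<1490) ≈ 0.989.
Too low — raise k to concentrate. Iterating converges to k ≈ 2.02.
Then θ = 228/(2.02−1) ≈ 223.

k ≈ 2.02, θ ≈ 223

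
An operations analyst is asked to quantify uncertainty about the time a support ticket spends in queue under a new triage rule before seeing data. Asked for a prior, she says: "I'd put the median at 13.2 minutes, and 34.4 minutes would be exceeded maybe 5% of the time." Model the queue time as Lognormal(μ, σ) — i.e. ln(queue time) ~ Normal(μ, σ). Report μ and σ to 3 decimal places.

μ ≈ 2.580, σ ≈ 0.582

If T ~ Lognormal(μ,σ) then ln T ~ Normal(μ,σ), so the p-quantile of ln T is μ + z_p·σ.
ln(13.2) = 2.58 and ln(34.4) = 3.538; z_{0.5} = 0, z_{0.95} = 1.645.
σ = (3.538 − 2.58)/(1.645 − (0)) = 0.582.
μ = 2.58 − (0)·0.582 = 2.580.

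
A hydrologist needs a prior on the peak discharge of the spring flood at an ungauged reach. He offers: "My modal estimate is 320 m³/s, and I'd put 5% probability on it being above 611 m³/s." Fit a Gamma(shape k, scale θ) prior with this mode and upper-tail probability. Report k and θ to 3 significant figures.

Gamma(k,θ) with k>1 has mode (k−1)θ, so θ = 320/(k−1).
Need P(X < 611) = 0.95 with θ tied to k this way. Start at k = 2, θ = 320: P(X<611) ≈ 0.569.
Too low — raise k to concentrate. Iterating converges to k ≈ 7.64.
Then θ = 320/(7.64−1) ≈ 48.2.

k ≈ 7.64, θ ≈ 48.2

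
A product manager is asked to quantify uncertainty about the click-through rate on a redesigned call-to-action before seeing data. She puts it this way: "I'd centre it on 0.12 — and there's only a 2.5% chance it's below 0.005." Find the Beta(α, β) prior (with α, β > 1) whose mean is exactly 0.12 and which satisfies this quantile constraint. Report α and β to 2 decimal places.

α ≈ 1.14, β ≈ 8.34

With mean 0.12 fixed, write α = 0.12s, β = 0.88s where s = α+β.
Need P(θ < 0.005) = 0.025 under Beta(0.12s, 0.88s). Normal approximation: (q−m)/√(m(1−m)/s) ≈ z_{0.025} = -1.96, so s ≈ 0.12·0.88·(-1.96)²/(0.005−0.12)² = 30.7.
At s = 30.7: P(θ<0.005) ≈ 0.000. Adjusting to match 0.025 gives s ≈ 9.48.
So α = 0.12·9.48 ≈ 1.14, β = 0.88·9.48 ≈ 8.34.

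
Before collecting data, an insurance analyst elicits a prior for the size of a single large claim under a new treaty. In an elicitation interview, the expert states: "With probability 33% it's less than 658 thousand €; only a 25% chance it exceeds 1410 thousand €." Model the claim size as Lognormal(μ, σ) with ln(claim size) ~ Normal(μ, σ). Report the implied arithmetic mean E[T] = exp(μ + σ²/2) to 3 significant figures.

If T ~ Lognormal(μ,σ) then ln T ~ Normal(μ,σ), so the p-quantile of ln T is μ + z_p·σ.
ln(658) = 6.489 and ln(1410) = 7.251; z_{0.33} = -0.4399, z_{0.75} = 0.6745.
σ = (7.251 − 6.489)/(0.6745 − (-0.4399)) = 0.684.
μ = 6.489 − (-0.4399)·0.684 = 6.790.
E[T] = exp(μ + σ²/2) = exp(6.790 + 0.2339) = 1120 thousand €.

E[T] ≈ 1120 thousand €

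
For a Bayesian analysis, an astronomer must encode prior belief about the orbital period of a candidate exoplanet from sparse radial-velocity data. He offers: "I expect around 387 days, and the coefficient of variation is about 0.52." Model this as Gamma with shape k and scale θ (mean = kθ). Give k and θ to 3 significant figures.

k ≈ 3.7, θ ≈ 105

For Gamma(k, scale θ): mean = kθ, variance = kθ², so CV = 1/√k.
CV = 0.52, hence k = 1/CV² = 3.7.
Then θ = mean/k = 387/3.7 = 105.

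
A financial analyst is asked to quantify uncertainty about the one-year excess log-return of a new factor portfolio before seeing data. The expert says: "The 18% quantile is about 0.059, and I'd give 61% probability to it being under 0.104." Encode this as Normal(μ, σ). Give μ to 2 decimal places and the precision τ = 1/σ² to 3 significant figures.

The p-quantile of Normal(μ,σ) is μ + z_p·σ, with z_{0.18} = -0.9154 and z_{0.61} = 0.2793.
Eliminate σ: μ = (z₂·x₁ − z₁·x₂)/(z₂ − z₁) = (0.2793·0.059 − (-0.9154)·0.104)/1.195 = 0.09.
Then σ = (x₂ − x₁)/(z₂ − z₁) = (0.104 − 0.059)/1.195 = 0.04.
Precision τ = 1/σ² = 1/0.03767² = 705.

μ = 0.09, τ = 705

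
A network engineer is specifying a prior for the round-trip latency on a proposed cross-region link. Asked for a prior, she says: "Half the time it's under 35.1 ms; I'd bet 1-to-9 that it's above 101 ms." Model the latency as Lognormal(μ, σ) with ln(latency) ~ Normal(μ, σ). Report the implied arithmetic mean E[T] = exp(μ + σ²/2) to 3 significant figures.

If T ~ Lognormal(μ,σ) then ln T ~ Normal(μ,σ), so the p-quantile of ln T is μ + z_p·σ.
ln(35.1) = 3.558 and ln(101) = 4.615; z_{0.5} = 0, z_{0.9} = 1.282.
σ = (4.615 − 3.558)/(1.282 − (0)) = 0.825.
μ = 3.558 − (0)·0.825 = 3.558.
E[T] = exp(μ + σ²/2) = exp(3.558 + 0.3401) = 49.3 ms.

E[T] ≈ 49.3 ms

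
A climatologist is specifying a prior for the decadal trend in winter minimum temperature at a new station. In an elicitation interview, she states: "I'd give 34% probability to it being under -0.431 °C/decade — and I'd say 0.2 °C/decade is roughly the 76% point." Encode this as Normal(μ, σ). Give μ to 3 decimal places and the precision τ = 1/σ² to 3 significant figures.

The p-quantile of Normal(μ,σ) is μ + z_p·σ, with z_{0.34} = -0.4125 and z_{0.76} = 0.7063.
Eliminate σ: μ = (z₂·x₁ − z₁·x₂)/(z₂ − z₁) = (0.7063·-0.431 − (-0.4125)·0.2)/1.119 = -0.198.
Then σ = (x₂ − x₁)/(z₂ − z₁) = (0.2 − -0.431)/1.119 = 0.564.
Precision τ = 1/σ² = 1/0.564² = 3.14.

μ = -0.198, τ = 3.14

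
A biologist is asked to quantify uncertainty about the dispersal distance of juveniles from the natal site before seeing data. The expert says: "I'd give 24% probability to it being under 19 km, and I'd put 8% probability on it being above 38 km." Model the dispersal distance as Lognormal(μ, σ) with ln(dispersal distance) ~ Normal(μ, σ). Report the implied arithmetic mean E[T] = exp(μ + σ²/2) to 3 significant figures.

E[T] ≈ 25.3 km

If T ~ Lognormal(μ,σ) then ln T ~ Normal(μ,σ), so the p-quantile of ln T is μ + z_p·σ.
ln(19) = 2.944 and ln(38) = 3.638; z_{0.24} = -0.7063, z_{0.92} = 1.405.
σ = (3.638 − 2.944)/(1.405 − (-0.7063)) = 0.328.
μ = 2.944 − (-0.7063)·0.328 = 3.176.
E[T] = exp(μ + σ²/2) = exp(3.176 + 0.0539) = 25.3 km.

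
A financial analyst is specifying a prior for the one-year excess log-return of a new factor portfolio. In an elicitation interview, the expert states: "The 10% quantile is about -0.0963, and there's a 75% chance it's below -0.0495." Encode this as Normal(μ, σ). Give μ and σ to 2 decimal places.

μ = -0.07, σ = 0.02

For Normal(μ,σ), the p-quantile is μ + z_p·σ. Here z_{0.1} = -1.282, z_{0.75} = 0.6745.
So -0.0963 = μ − 1.282σ and -0.0495 = μ + 0.6745σ.
Subtracting: σ = (-0.0495 − -0.0963)/(0.6745 − (-1.282)) = 0.02.
Then μ = -0.0963 − (-1.282)·0.02 = -0.07.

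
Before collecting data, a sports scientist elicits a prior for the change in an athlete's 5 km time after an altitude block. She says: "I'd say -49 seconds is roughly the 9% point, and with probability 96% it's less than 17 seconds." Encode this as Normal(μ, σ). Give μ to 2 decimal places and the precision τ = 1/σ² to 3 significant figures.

For Normal(μ,σ), the p-quantile is μ + z_p·σ. Here z_{0.09} = -1.341, z_{0.96} = 1.751.
So -49 = μ − 1.341σ and 17 = μ + 1.751σ.
Subtracting: σ = (17 − -49)/(1.751 − (-1.341)) = 21.35.
Then μ = -49 − (-1.341)·21.35 = -20.38.
Precision τ = 1/σ² = 1/21.35² = 0.00219.

μ = -20.38, τ = 0.00219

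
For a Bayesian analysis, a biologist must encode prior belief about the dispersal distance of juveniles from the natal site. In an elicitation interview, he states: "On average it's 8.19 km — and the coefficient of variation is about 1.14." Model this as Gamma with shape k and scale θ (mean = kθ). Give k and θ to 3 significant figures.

k ≈ 0.769, θ ≈ 10.6

For Gamma(k, scale θ): mean = kθ, variance = kθ², so CV = 1/√k.
CV = 1.14, hence k = 1/CV² = 0.769.
Then θ = mean/k = 8.19/0.769 = 10.6.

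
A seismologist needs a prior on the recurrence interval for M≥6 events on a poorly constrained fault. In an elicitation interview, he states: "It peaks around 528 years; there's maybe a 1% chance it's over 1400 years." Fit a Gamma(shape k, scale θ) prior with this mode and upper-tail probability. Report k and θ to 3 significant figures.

Gamma(k,θ) with k>1 has mode (k−1)θ, so θ = 528/(k−1).
Need P(X < 1400) = 0.99 with θ tied to k this way. Start at k = 2, θ = 528: P(X<1400) ≈ 0.742.
Too low — raise k to concentrate. Iterating converges to k ≈ 5.87.
Then θ = 528/(5.87−1) ≈ 108.

k ≈ 5.87, θ ≈ 108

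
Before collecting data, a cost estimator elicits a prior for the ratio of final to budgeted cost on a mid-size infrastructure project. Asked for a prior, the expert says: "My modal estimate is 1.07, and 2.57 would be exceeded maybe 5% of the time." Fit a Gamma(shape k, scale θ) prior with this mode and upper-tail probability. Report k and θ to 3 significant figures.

k ≈ 4.55, θ ≈ 0.301

Gamma(k,θ) with k>1 has mode (k−1)θ, so θ = 1.07/(k−1).
Need P(X < 2.57) = 0.95 with θ tied to k this way. Start at k = 2, θ = 1.07: P(X<2.57) ≈ 0.692.
Too low — raise k to concentrate. Iterating converges to k ≈ 4.55.
Then θ = 1.07/(4.55−1) ≈ 0.301.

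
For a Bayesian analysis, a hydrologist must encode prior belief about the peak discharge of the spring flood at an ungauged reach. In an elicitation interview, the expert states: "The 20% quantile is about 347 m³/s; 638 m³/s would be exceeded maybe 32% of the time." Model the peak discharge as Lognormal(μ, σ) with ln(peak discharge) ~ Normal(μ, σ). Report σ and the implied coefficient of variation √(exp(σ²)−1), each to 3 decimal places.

If T ~ Lognormal(μ,σ) then ln T ~ Normal(μ,σ), so the p-quantile of ln T is μ + z_p·σ.
ln(347) = 5.849 and ln(638) = 6.458; z_{0.2} = -0.8416, z_{0.68} = 0.4677.
σ = (6.458 − 5.849)/(0.4677 − (-0.8416)) = 0.465.
μ = 5.849 − (-0.8416)·0.465 = 6.241.
CV = √(exp(σ²)−1) = √(exp(0.2164)−1) = 0.491.

σ ≈ 0.465, CV ≈ 0.491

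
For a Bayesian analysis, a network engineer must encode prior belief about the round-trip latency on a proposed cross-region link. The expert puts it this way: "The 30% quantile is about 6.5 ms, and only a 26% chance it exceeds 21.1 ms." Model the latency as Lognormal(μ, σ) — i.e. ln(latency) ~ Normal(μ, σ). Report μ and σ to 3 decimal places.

If T ~ Lognormal(μ,σ) then ln T ~ Normal(μ,σ), so the p-quantile of ln T is μ + z_p·σ.
ln(6.5) = 1.872 and ln(21.1) = 3.049; z_{0.3} = -0.5244, z_{0.74} = 0.6433.
σ = (3.049 − 1.872)/(0.6433 − (-0.5244)) = 1.008.
μ = 1.872 − (-0.5244)·1.008 = 2.401.

μ ≈ 2.401, σ ≈ 1.008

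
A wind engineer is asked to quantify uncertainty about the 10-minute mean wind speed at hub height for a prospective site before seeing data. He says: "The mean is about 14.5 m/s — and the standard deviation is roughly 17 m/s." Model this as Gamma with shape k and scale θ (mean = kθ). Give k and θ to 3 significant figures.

k ≈ 0.728, θ ≈ 19.9

For Gamma(k, scale θ): mean = kθ, variance = kθ², so CV = 1/√k.
CV = SD/mean = 17/14.5 = 1.172, hence k = 1/CV² = 0.728.
Then θ = mean/k = 14.5/0.728 = 19.9.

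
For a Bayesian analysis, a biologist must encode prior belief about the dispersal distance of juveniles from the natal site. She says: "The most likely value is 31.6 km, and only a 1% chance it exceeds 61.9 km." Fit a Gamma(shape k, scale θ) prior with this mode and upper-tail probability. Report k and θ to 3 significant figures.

Gamma(k,θ) with k>1 has mode (k−1)θ, so θ = 31.6/(k−1).
Need P(X < 61.9) = 0.99 with θ tied to k this way. Start at k = 2, θ = 31.6: P(X<61.9) ≈ 0.583.
Too low — raise k to concentrate. Iterating converges to k ≈ 11.9.
Then θ = 31.6/(11.9−1) ≈ 2.9.

k ≈ 11.9, θ ≈ 2.9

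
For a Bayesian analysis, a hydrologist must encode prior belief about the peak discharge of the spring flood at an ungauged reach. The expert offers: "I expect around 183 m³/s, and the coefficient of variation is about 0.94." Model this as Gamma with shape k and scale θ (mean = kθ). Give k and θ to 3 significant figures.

For Gamma(k, scale θ): mean = kθ, variance = kθ², so CV = 1/√k.
CV = 0.94, hence k = 1/CV² = 1.13.
Then θ = mean/k = 183/1.13 = 162.

k ≈ 1.13, θ ≈ 162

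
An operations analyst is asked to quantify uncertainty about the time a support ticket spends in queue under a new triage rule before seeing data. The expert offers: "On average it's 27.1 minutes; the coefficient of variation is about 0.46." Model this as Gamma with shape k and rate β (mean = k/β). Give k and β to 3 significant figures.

k ≈ 4.73, β ≈ 0.174

For Gamma(k, rate β): mean = k/β, variance = k/β², so CV = 1/√k.
CV = 0.46, hence k = 1/CV² = 4.73.
Then β = k/mean = 4.73/27.1 = 0.174.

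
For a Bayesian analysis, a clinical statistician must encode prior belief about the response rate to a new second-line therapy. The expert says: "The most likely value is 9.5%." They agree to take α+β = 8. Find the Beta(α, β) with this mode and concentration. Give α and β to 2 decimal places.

For α,β > 1 the Beta mode is (α−1)/(α+β−2). With α+β = 8, the mode is (α−1)/6.
Set (α−1)/6 = 0.095 → α = 1 + 0.095·6 = 1.57.
β = 8 − α = 6.43.

α = 1.57, β = 6.43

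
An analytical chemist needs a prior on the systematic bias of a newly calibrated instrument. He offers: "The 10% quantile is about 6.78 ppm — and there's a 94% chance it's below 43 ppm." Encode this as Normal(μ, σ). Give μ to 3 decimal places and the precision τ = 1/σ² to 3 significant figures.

For Normal(μ,σ), the p-quantile is μ + z_p·σ. Here z_{0.1} = -1.282, z_{0.94} = 1.555.
So 6.78 = μ − 1.282σ and 43 = μ + 1.555σ.
Subtracting: σ = (43 − 6.78)/(1.555 − (-1.282)) = 12.770.
Then μ = 6.78 − (-1.282)·12.770 = 23.145.
Precision τ = 1/σ² = 1/12.77² = 0.00613.

μ = 23.145, τ = 0.00613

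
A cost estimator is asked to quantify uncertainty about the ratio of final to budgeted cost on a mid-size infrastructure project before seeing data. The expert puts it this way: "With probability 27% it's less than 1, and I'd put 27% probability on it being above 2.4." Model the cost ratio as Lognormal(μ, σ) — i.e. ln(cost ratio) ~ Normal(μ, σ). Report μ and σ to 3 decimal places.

μ ≈ 0.438, σ ≈ 0.714

If T ~ Lognormal(μ,σ) then ln T ~ Normal(μ,σ), so the p-quantile of ln T is μ + z_p·σ.
ln(1) = 0 and ln(2.4) = 0.8755; z_{0.27} = -0.6128, z_{0.73} = 0.6128.
σ = (0.8755 − 0)/(0.6128 − (-0.6128)) = 0.714.
μ = 0 − (-0.6128)·0.714 = 0.438.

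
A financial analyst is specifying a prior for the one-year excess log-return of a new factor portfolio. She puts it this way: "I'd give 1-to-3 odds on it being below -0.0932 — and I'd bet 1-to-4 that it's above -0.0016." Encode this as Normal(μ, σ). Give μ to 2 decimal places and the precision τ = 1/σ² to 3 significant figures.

μ = -0.05, τ = 274

For Normal(μ,σ), the p-quantile is μ + z_p·σ. Here z_{0.25} = -0.6745, z_{0.8} = 0.8416.
So -0.0932 = μ − 0.6745σ and -0.0016 = μ + 0.8416σ.
Subtracting: σ = (-0.0016 − -0.0932)/(0.8416 − (-0.6745)) = 0.06.
Then μ = -0.0932 − (-0.6745)·0.06 = -0.05.
Precision τ = 1/σ² = 1/0.06042² = 274.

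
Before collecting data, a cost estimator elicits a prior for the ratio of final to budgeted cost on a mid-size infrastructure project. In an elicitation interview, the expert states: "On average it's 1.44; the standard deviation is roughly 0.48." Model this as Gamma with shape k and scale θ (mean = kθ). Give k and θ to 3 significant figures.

For Gamma(k, scale θ): mean = kθ, variance = kθ², so CV = 1/√k.
CV = SD/mean = 0.48/1.44 = 0.3333, hence k = 1/CV² = 9.
Then θ = mean/k = 1.44/9 = 0.16.

k ≈ 9, θ ≈ 0.16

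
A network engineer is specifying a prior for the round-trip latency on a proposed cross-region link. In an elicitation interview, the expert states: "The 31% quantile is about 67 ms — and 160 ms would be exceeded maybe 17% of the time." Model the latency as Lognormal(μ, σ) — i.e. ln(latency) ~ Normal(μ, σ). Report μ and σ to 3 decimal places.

μ ≈ 4.502, σ ≈ 0.600

If T ~ Lognormal(μ,σ) then ln T ~ Normal(μ,σ), so the p-quantile of ln T is μ + z_p·σ.
ln(67) = 4.205 and ln(160) = 5.075; z_{0.31} = -0.4959, z_{0.83} = 0.9542.
σ = (5.075 − 4.205)/(0.9542 − (-0.4959)) = 0.600.
μ = 4.205 − (-0.4959)·0.600 = 4.502.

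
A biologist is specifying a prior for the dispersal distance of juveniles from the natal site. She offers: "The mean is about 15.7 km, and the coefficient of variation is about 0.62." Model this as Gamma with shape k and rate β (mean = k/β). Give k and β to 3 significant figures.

k ≈ 2.6, β ≈ 0.166

For Gamma(k, rate β): mean = k/β, variance = k/β², so CV = 1/√k.
CV = 0.62, hence k = 1/CV² = 2.6.
Then β = k/mean = 2.6/15.7 = 0.166.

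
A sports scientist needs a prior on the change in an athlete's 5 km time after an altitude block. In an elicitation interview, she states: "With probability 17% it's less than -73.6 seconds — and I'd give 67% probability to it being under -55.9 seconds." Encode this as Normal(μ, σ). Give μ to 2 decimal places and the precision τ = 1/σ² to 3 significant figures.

μ = -61.49, τ = 0.0062

The p-quantile of Normal(μ,σ) is μ + z_p·σ, with z_{0.17} = -0.9542 and z_{0.67} = 0.4399.
Eliminate σ: μ = (z₂·x₁ − z₁·x₂)/(z₂ − z₁) = (0.4399·-73.6 − (-0.9542)·-55.9)/1.394 = -61.49.
Then σ = (x₂ − x₁)/(z₂ − z₁) = (-55.9 − -73.6)/1.394 = 12.70.
Precision τ = 1/σ² = 1/12.7² = 0.0062.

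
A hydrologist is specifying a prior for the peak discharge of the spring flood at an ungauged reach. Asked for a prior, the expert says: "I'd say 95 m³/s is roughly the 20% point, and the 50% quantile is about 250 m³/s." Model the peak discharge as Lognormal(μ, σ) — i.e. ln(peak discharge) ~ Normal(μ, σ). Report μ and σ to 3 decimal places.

If T ~ Lognormal(μ,σ) then ln T ~ Normal(μ,σ), so the p-quantile of ln T is μ + z_p·σ.
ln(95) = 4.554 and ln(250) = 5.521; z_{0.2} = -0.8416, z_{0.5} = 0.
σ = (5.521 − 4.554)/(0 − (-0.8416)) = 1.150.
μ = 4.554 − (-0.8416)·1.150 = 5.521.

μ ≈ 5.521, σ ≈ 1.150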